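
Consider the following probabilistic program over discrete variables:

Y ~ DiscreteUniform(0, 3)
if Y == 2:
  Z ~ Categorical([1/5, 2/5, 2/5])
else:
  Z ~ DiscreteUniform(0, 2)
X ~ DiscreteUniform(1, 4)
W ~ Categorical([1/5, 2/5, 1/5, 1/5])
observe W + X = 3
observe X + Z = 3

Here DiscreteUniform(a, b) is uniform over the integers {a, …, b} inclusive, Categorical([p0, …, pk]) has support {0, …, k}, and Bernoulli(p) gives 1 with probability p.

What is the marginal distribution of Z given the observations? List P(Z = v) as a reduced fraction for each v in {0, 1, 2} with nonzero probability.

P(Z=0) = 2/9, P(Z=1) = 14/27, P(Z=2) = 7/27

Enumerate traces; 12 have nonzero weight after conditioning:
  (Y=0, Z=0, X=3, W=0) weight 1/240
  (Y=0, Z=1, X=2, W=1) weight 1/120
  (Y=0, Z=2, X=1, W=2) weight 1/240
  (Y=1, Z=0, X=3, W=0) weight 1/240
  (Y=1, Z=1, X=2, W=1) weight 1/120
  (Y=1, Z=2, X=1, W=2) weight 1/240
  (Y=2, Z=0, X=3, W=0) weight 1/400
  (Y=2, Z=1, X=2, W=1) weight 1/100
  … 4 more
Group by Z:
  weight(Z=0) = 3/200
  weight(Z=1) = 7/200
  weight(Z=2) = 7/400
Total weight = 3/200 + 7/200 + 7/400 = 27/400
P(Z=0 | obs) = 3/200 / 27/400 = 2/9
P(Z=1 | obs) = 7/200 / 27/400 = 14/27
P(Z=2 | obs) = 7/400 / 27/400 = 7/27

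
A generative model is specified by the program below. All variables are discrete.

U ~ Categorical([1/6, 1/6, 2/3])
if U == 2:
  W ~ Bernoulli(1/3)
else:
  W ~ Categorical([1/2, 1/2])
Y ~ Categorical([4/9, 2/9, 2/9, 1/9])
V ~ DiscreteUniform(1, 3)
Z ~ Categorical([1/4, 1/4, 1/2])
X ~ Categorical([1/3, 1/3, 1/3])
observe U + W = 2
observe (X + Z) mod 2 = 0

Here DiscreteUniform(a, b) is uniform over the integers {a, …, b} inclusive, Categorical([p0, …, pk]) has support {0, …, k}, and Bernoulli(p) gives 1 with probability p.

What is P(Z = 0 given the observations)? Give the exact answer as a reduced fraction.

Enumerate traces; 120 have nonzero weight after conditioning:
  (U=1, W=1, Y=0, V=1, Z=0, X=0) weight 1/972
  (U=1, W=1, Y=0, V=1, Z=0, X=2) weight 1/972
  (U=1, W=1, Y=0, V=1, Z=1, X=1) weight 1/972
  (U=1, W=1, Y=0, V=1, Z=2, X=0) weight 1/486
  (U=1, W=1, Y=0, V=1, Z=2, X=2) weight 1/486
  (U=1, W=1, Y=0, V=2, Z=0, X=0) weight 1/972
  (U=1, W=1, Y=0, V=2, Z=0, X=2) weight 1/972
  (U=1, W=1, Y=0, V=2, Z=1, X=1) weight 1/972
  … 112 more
Group by Z:
  weight(Z=0) = 19/216
  weight(Z=1) = 19/432
  weight(Z=2) = 19/108
Total weight = 19/216 + 19/432 + 19/108 = 133/432
P(Z=0 | obs) = 19/216 / 133/432 = 2/7
P(Z=1 | obs) = 19/432 / 133/432 = 1/7
P(Z=2 | obs) = 19/108 / 133/432 = 4/7

P(Z = 0 | obs) = 2/7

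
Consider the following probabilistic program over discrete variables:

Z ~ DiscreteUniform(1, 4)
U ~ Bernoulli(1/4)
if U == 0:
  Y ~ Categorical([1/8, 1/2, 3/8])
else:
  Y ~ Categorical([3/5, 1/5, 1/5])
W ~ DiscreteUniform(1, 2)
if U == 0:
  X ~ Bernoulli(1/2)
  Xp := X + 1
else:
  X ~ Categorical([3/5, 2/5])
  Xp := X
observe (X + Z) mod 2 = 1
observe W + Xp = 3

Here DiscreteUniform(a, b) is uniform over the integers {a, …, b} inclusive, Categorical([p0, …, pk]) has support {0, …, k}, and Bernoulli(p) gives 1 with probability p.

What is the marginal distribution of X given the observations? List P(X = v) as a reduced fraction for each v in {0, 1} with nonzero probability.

P(X=0) = 15/34, P(X=1) = 19/34

Enumerate traces; 18 have nonzero weight after conditioning:
  (Z=1, U=0, Y=0, W=2, X=0) weight 3/512
  (Z=1, U=0, Y=1, W=2, X=0) weight 3/128
  (Z=1, U=0, Y=2, W=2, X=0) weight 9/512
  (Z=2, U=0, Y=0, W=1, X=1) weight 3/512
  (Z=2, U=0, Y=1, W=1, X=1) weight 3/128
  (Z=2, U=0, Y=2, W=1, X=1) weight 9/512
  (Z=2, U=1, Y=0, W=2, X=1) weight 3/400
  (Z=2, U=1, Y=1, W=2, X=1) weight 1/400
  … 10 more
Group by X:
  weight(X=0) = 3/32
  weight(X=1) = 19/160
Total weight = 3/32 + 19/160 = 17/80
P(X=0 | obs) = 3/32 / 17/80 = 15/34
P(X=1 | obs) = 19/160 / 17/80 = 19/34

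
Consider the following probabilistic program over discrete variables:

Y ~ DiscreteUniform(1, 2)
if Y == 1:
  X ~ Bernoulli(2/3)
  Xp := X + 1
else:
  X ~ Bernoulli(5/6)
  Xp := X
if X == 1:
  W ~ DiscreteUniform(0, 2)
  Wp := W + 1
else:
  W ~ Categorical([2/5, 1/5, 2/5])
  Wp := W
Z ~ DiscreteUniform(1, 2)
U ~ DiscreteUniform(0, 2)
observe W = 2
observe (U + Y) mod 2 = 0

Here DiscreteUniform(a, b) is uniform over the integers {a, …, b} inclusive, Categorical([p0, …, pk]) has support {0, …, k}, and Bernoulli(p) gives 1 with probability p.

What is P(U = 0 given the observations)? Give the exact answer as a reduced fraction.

P(U = 0 | obs) = 31/94

Enumerate traces; 12 have nonzero weight after conditioning:
  (Y=1, X=0, W=2, Z=1, U=1) weight 1/90
  (Y=1, X=0, W=2, Z=2, U=1) weight 1/90
  (Y=1, X=1, W=2, Z=1, U=1) weight 1/54
  (Y=1, X=1, W=2, Z=2, U=1) weight 1/54
  (Y=2, X=0, W=2, Z=1, U=0) weight 1/180
  (Y=2, X=0, W=2, Z=1, U=2) weight 1/180
  (Y=2, X=0, W=2, Z=2, U=0) weight 1/180
  (Y=2, X=0, W=2, Z=2, U=2) weight 1/180
  … 4 more
Group by U:
  weight(U=0) = 31/540
  weight(U=1) = 8/135
  weight(U=2) = 31/540
Total weight = 31/540 + 8/135 + 31/540 = 47/270
P(U=0 | obs) = 31/540 / 47/270 = 31/94
P(U=1 | obs) = 8/135 / 47/270 = 16/47
P(U=2 | obs) = 31/540 / 47/270 = 31/94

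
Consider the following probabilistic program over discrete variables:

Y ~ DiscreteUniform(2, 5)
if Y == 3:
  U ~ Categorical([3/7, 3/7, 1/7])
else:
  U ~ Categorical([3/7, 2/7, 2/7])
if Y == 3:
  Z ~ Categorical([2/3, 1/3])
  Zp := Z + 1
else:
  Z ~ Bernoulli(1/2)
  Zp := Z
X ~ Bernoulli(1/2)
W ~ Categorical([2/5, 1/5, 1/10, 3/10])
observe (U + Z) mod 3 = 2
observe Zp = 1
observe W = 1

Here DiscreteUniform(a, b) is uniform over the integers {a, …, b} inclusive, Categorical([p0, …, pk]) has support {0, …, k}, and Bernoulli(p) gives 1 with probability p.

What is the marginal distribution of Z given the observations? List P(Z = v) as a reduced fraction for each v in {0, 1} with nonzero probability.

Enumerate traces; 8 have nonzero weight after conditioning:
  (Y=2, U=1, Z=1, X=0, W=1) weight 1/280
  (Y=2, U=1, Z=1, X=1, W=1) weight 1/280
  (Y=3, U=2, Z=0, X=0, W=1) weight 1/420
  (Y=3, U=2, Z=0, X=1, W=1) weight 1/420
  (Y=4, U=1, Z=1, X=0, W=1) weight 1/280
  (Y=4, U=1, Z=1, X=1, W=1) weight 1/280
  (Y=5, U=1, Z=1, X=0, W=1) weight 1/280
  (Y=5, U=1, Z=1, X=1, W=1) weight 1/280
Group by Z:
  weight(Z=0) = 1/210
  weight(Z=1) = 3/140
Total weight = 1/210 + 3/140 = 11/420
P(Z=0 | obs) = 1/210 / 11/420 = 2/11
P(Z=1 | obs) = 3/140 / 11/420 = 9/11

P(Z=0) = 2/11, P(Z=1) = 9/11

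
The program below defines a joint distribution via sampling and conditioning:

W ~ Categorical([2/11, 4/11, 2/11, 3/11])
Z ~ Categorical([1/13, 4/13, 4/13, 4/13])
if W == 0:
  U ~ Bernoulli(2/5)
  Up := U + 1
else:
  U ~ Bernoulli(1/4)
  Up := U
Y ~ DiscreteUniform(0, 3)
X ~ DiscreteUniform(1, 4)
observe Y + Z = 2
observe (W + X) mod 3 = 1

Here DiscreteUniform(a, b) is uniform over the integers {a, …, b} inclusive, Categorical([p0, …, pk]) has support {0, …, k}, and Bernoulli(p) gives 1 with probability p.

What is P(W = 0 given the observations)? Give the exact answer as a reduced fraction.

P(W = 0 | obs) = 1/4

Enumerate traces; 36 have nonzero weight after conditioning:
  (W=0, Z=0, U=0, Y=2, X=1) weight 3/5720
  (W=0, Z=0, U=0, Y=2, X=4) weight 3/5720
  (W=0, Z=0, U=1, Y=2, X=1) weight 1/2860
  (W=0, Z=0, U=1, Y=2, X=4) weight 1/2860
  (W=0, Z=1, U=0, Y=1, X=1) weight 3/1430
  (W=0, Z=1, U=0, Y=1, X=4) weight 3/1430
  (W=0, Z=1, U=1, Y=1, X=1) weight 1/715
  (W=0, Z=1, U=1, Y=1, X=4) weight 1/715
  (W=1, Z=0, U=0, Y=2, X=3) weight 3/2288
  (W=2, Z=0, U=0, Y=2, X=2) weight 3/4576
  … 26 more
Group by W:
  weight(W=0) = 9/572
  weight(W=1) = 9/572
  weight(W=2) = 9/1144
  weight(W=3) = 27/1144
Total weight = 9/572 + 9/572 + 9/1144 + 27/1144 = 9/143
P(W=0 | obs) = 9/572 / 9/143 = 1/4
P(W=1 | obs) = 9/572 / 9/143 = 1/4
P(W=2 | obs) = 9/1144 / 9/143 = 1/8
P(W=3 | obs) = 27/1144 / 9/143 = 3/8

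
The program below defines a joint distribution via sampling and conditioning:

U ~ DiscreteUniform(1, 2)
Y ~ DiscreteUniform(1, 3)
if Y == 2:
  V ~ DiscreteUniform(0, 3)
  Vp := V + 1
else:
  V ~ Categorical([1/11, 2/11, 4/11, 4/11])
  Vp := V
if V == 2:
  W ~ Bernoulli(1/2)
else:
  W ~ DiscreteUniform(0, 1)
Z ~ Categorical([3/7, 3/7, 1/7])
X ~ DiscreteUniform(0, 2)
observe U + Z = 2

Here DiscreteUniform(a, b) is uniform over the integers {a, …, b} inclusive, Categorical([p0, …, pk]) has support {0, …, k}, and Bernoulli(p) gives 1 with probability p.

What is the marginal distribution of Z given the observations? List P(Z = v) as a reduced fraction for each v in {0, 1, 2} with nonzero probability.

Enumerate traces; 144 have nonzero weight after conditioning:
  (U=1, Y=1, V=0, W=0, Z=1, X=0) weight 1/924
  (U=1, Y=1, V=0, W=0, Z=1, X=1) weight 1/924
  (U=1, Y=1, V=0, W=0, Z=1, X=2) weight 1/924
  (U=1, Y=1, V=0, W=1, Z=1, X=0) weight 1/924
  (U=1, Y=1, V=0, W=1, Z=1, X=1) weight 1/924
  (U=1, Y=1, V=0, W=1, Z=1, X=2) weight 1/924
  (U=1, Y=1, V=1, W=0, Z=1, X=0) weight 1/462
  (U=1, Y=1, V=1, W=0, Z=1, X=1) weight 1/462
  (U=2, Y=1, V=0, W=0, Z=0, X=0) weight 1/924
  … 135 more
Group by Z:
  weight(Z=0) = 3/14
  weight(Z=1) = 3/14
Total weight = 3/14 + 3/14 = 3/7
P(Z=0 | obs) = 3/14 / 3/7 = 1/2
P(Z=1 | obs) = 3/14 / 3/7 = 1/2

P(Z=0) = 1/2, P(Z=1) = 1/2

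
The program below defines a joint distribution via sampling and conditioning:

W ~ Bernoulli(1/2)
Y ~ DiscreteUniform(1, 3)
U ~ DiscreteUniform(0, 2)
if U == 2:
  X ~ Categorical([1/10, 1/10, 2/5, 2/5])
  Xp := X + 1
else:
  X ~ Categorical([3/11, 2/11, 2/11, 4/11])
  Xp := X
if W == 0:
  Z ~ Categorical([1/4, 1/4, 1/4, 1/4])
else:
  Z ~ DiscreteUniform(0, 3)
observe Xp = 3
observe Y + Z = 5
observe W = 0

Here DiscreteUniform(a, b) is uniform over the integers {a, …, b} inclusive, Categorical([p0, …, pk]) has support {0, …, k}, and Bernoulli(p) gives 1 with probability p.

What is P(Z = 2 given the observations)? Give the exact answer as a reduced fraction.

P(Z = 2 | obs) = 1/2

Enumerate traces; 6 have nonzero weight after conditioning:
  (W=0, Y=2, U=0, X=3, Z=3) weight 1/198
  (W=0, Y=2, U=1, X=3, Z=3) weight 1/198
  (W=0, Y=2, U=2, X=2, Z=3) weight 1/180
  (W=0, Y=3, U=0, X=3, Z=2) weight 1/198
  (W=0, Y=3, U=1, X=3, Z=2) weight 1/198
  (W=0, Y=3, U=2, X=2, Z=2) weight 1/180
Group by Z:
  weight(Z=2) = 31/1980
  weight(Z=3) = 31/1980
Total weight = 31/1980 + 31/1980 = 31/990
P(Z=2 | obs) = 31/1980 / 31/990 = 1/2
P(Z=3 | obs) = 31/1980 / 31/990 = 1/2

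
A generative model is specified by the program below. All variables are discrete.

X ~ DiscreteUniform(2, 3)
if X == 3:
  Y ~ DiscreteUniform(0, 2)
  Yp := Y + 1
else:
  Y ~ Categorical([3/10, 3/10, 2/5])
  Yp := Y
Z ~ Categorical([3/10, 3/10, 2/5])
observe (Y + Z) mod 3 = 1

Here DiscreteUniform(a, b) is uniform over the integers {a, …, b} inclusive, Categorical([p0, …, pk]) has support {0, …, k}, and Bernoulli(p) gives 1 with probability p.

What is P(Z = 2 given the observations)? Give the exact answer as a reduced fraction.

P(Z = 2 | obs) = 44/101

Enumerate traces; 6 have nonzero weight after conditioning:
  (X=2, Y=0, Z=1) weight 9/200
  (X=2, Y=1, Z=0) weight 9/200
  (X=2, Y=2, Z=2) weight 2/25
  (X=3, Y=0, Z=1) weight 1/20
  (X=3, Y=1, Z=0) weight 1/20
  (X=3, Y=2, Z=2) weight 1/15
Group by Z:
  weight(Z=0) = 19/200
  weight(Z=1) = 19/200
  weight(Z=2) = 11/75
Total weight = 19/200 + 19/200 + 11/75 = 101/300
P(Z=0 | obs) = 19/200 / 101/300 = 57/202
P(Z=1 | obs) = 19/200 / 101/300 = 57/202
P(Z=2 | obs) = 11/75 / 101/300 = 44/101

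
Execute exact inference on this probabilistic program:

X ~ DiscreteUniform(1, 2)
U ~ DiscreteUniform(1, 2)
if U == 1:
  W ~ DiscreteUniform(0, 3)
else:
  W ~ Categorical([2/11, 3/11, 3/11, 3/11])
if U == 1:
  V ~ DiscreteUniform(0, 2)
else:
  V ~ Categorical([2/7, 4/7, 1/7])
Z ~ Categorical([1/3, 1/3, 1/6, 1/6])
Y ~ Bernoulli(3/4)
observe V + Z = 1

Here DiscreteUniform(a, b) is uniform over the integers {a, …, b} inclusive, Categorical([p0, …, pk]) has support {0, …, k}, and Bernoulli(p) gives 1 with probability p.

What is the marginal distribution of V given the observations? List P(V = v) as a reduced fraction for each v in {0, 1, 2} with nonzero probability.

P(V=0) = 13/32, P(V=1) = 19/32

Enumerate traces; 64 have nonzero weight after conditioning:
  (X=1, U=1, W=0, V=0, Z=1, Y=0) weight 1/576
  (X=1, U=1, W=0, V=0, Z=1, Y=1) weight 1/192
  (X=1, U=1, W=0, V=1, Z=0, Y=0) weight 1/576
  (X=1, U=1, W=0, V=1, Z=0, Y=1) weight 1/192
  (X=1, U=1, W=1, V=0, Z=1, Y=0) weight 1/576
  (X=1, U=1, W=1, V=0, Z=1, Y=1) weight 1/192
  (X=1, U=1, W=1, V=1, Z=0, Y=0) weight 1/576
  (X=1, U=1, W=1, V=1, Z=0, Y=1) weight 1/192
  … 56 more
Group by V:
  weight(V=0) = 13/126
  weight(V=1) = 19/126
Total weight = 13/126 + 19/126 = 16/63
P(V=0 | obs) = 13/126 / 16/63 = 13/32
P(V=1 | obs) = 19/126 / 16/63 = 19/32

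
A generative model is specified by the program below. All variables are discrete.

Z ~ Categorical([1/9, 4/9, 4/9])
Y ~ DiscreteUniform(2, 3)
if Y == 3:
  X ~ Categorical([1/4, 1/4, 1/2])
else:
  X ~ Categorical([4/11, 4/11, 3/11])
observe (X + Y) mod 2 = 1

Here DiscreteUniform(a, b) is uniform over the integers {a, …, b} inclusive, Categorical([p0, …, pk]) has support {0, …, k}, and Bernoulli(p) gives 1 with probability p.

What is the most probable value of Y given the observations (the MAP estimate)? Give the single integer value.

Enumerate traces; 9 have nonzero weight after conditioning:
  (Z=0, Y=2, X=1) weight 2/99
  (Z=0, Y=3, X=0) weight 1/72
  (Z=0, Y=3, X=2) weight 1/36
  (Z=1, Y=2, X=1) weight 8/99
  (Z=1, Y=3, X=0) weight 1/18
  (Z=1, Y=3, X=2) weight 1/9
  (Z=2, Y=2, X=1) weight 8/99
  (Z=2, Y=3, X=0) weight 1/18
  … 1 more
Group by Y:
  weight(Y=2) = 2/11
  weight(Y=3) = 3/8
Total weight = 2/11 + 3/8 = 49/88
P(Y=2 | obs) = 2/11 / 49/88 = 16/49
P(Y=3 | obs) = 3/8 / 49/88 = 33/49
argmax = 3

argmax_v P(Y = v | obs) = 3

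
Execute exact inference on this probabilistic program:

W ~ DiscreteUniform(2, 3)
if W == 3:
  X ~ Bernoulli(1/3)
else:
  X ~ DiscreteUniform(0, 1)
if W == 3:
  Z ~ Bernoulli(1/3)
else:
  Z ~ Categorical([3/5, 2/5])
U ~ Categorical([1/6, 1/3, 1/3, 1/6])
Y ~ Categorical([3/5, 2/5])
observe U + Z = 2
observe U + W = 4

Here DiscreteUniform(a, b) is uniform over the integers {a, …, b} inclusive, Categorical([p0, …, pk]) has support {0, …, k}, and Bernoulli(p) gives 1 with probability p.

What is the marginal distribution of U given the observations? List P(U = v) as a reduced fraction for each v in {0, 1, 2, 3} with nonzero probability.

Enumerate traces; 8 have nonzero weight after conditioning:
  (W=2, X=0, Z=0, U=2, Y=0) weight 3/100
  (W=2, X=0, Z=0, U=2, Y=1) weight 1/50
  (W=2, X=1, Z=0, U=2, Y=0) weight 3/100
  (W=2, X=1, Z=0, U=2, Y=1) weight 1/50
  (W=3, X=0, Z=1, U=1, Y=0) weight 1/45
  (W=3, X=0, Z=1, U=1, Y=1) weight 2/135
  (W=3, X=1, Z=1, U=1, Y=0) weight 1/90
  (W=3, X=1, Z=1, U=1, Y=1) weight 1/135
Group by U:
  weight(U=1) = 1/18
  weight(U=2) = 1/10
Total weight = 1/18 + 1/10 = 7/45
P(U=1 | obs) = 1/18 / 7/45 = 5/14
P(U=2 | obs) = 1/10 / 7/45 = 9/14

P(U=1) = 5/14, P(U=2) = 9/14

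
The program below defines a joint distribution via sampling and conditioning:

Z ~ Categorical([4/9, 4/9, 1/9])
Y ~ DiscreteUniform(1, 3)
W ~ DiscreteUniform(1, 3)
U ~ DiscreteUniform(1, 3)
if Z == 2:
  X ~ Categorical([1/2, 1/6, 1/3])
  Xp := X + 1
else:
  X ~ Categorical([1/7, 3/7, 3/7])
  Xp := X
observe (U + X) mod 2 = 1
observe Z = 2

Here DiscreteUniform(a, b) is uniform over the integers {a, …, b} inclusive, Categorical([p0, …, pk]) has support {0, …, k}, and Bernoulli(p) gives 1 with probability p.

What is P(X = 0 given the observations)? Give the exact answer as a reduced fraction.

Enumerate traces; 45 have nonzero weight after conditioning:
  (Z=2, Y=1, W=1, U=1, X=0) weight 1/486
  (Z=2, Y=1, W=1, U=1, X=2) weight 1/729
  (Z=2, Y=1, W=1, U=2, X=1) weight 1/1458
  (Z=2, Y=1, W=1, U=3, X=0) weight 1/486
  (Z=2, Y=1, W=1, U=3, X=2) weight 1/729
  (Z=2, Y=1, W=2, U=1, X=0) weight 1/486
  (Z=2, Y=1, W=2, U=1, X=2) weight 1/729
  (Z=2, Y=1, W=2, U=2, X=1) weight 1/1458
  … 37 more
Group by X:
  weight(X=0) = 1/27
  weight(X=1) = 1/162
  weight(X=2) = 2/81
Total weight = 1/27 + 1/162 + 2/81 = 11/162
P(X=0 | obs) = 1/27 / 11/162 = 6/11
P(X=1 | obs) = 1/162 / 11/162 = 1/11
P(X=2 | obs) = 2/81 / 11/162 = 4/11

P(X = 0 | obs) = 6/11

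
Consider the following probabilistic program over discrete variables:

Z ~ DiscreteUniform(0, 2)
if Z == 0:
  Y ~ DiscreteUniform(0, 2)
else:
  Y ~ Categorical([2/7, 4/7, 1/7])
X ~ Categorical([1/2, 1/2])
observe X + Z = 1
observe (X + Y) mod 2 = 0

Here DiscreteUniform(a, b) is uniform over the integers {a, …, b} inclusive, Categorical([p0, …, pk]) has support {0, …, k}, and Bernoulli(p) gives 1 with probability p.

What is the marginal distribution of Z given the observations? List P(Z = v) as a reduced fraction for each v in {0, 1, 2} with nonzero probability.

P(Z=0) = 7/16, P(Z=1) = 9/16

Enumerate traces; 3 have nonzero weight after conditioning:
  (Z=0, Y=1, X=1) weight 1/18
  (Z=1, Y=0, X=0) weight 1/21
  (Z=1, Y=2, X=0) weight 1/42
Group by Z:
  weight(Z=0) = 1/18
  weight(Z=1) = 1/14
Total weight = 1/18 + 1/14 = 8/63
P(Z=0 | obs) = 1/18 / 8/63 = 7/16
P(Z=1 | obs) = 1/14 / 8/63 = 9/16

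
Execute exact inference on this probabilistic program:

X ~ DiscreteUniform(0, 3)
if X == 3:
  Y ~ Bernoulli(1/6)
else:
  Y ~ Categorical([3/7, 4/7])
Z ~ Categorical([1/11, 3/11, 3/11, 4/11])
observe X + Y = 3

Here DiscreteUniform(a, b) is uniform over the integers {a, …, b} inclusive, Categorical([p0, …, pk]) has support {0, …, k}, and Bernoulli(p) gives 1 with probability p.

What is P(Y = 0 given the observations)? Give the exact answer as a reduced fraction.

Enumerate traces; 8 have nonzero weight after conditioning:
  (X=2, Y=1, Z=0) weight 1/77
  (X=2, Y=1, Z=1) weight 3/77
  (X=2, Y=1, Z=2) weight 3/77
  (X=2, Y=1, Z=3) weight 4/77
  (X=3, Y=0, Z=0) weight 5/264
  (X=3, Y=0, Z=1) weight 5/88
  (X=3, Y=0, Z=2) weight 5/88
  (X=3, Y=0, Z=3) weight 5/66
Group by Y:
  weight(Y=0) = 5/24
  weight(Y=1) = 1/7
Total weight = 5/24 + 1/7 = 59/168
P(Y=0 | obs) = 5/24 / 59/168 = 35/59
P(Y=1 | obs) = 1/7 / 59/168 = 24/59

P(Y = 0 | obs) = 35/59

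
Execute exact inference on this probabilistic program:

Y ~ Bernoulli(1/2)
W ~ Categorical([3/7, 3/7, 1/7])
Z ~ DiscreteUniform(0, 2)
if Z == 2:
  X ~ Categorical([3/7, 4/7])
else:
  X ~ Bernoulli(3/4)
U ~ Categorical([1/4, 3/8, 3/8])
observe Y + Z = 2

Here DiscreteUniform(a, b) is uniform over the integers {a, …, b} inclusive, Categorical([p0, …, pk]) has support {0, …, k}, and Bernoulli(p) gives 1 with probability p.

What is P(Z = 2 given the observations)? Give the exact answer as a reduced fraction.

P(Z = 2 | obs) = 1/2

Enumerate traces; 36 have nonzero weight after conditioning:
  (Y=0, W=0, Z=2, X=0, U=0) weight 3/392
  (Y=0, W=0, Z=2, X=0, U=1) weight 9/784
  (Y=0, W=0, Z=2, X=0, U=2) weight 9/784
  (Y=0, W=0, Z=2, X=1, U=0) weight 1/98
  (Y=0, W=0, Z=2, X=1, U=1) weight 3/196
  (Y=0, W=0, Z=2, X=1, U=2) weight 3/196
  (Y=0, W=1, Z=2, X=0, U=0) weight 3/392
  (Y=0, W=1, Z=2, X=0, U=1) weight 9/784
  (Y=1, W=0, Z=1, X=0, U=0) weight 1/224
  … 27 more
Group by Z:
  weight(Z=1) = 1/6
  weight(Z=2) = 1/6
Total weight = 1/6 + 1/6 = 1/3
P(Z=1 | obs) = 1/6 / 1/3 = 1/2
P(Z=2 | obs) = 1/6 / 1/3 = 1/2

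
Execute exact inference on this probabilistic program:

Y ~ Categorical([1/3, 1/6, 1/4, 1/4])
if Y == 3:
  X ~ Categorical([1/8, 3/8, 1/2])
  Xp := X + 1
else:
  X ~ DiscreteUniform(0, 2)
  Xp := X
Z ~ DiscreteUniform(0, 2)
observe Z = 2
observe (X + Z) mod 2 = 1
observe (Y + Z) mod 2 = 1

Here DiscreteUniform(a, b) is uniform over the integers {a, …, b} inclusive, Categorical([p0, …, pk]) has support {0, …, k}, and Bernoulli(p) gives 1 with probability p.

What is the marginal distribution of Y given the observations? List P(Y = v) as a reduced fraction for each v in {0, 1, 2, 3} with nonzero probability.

P(Y=1) = 16/43, P(Y=3) = 27/43

Enumerate traces; 2 have nonzero weight after conditioning:
  (Y=1, X=1, Z=2) weight 1/54
  (Y=3, X=1, Z=2) weight 1/32
Group by Y:
  weight(Y=1) = 1/54
  weight(Y=3) = 1/32
Total weight = 1/54 + 1/32 = 43/864
P(Y=1 | obs) = 1/54 / 43/864 = 16/43
P(Y=3 | obs) = 1/32 / 43/864 = 27/43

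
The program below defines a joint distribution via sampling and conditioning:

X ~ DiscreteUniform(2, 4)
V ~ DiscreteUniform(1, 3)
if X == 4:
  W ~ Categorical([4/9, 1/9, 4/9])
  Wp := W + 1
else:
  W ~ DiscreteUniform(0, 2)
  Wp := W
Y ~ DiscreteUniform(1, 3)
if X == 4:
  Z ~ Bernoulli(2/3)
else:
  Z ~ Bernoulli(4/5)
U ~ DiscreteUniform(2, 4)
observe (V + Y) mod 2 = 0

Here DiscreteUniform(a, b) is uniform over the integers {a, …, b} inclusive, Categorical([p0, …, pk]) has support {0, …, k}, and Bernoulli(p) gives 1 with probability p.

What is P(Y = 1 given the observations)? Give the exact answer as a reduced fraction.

P(Y = 1 | obs) = 2/5

Enumerate traces; 270 have nonzero weight after conditioning:
  (X=2, V=1, W=0, Y=1, Z=0, U=2) weight 1/1215
  (X=2, V=1, W=0, Y=1, Z=0, U=3) weight 1/1215
  (X=2, V=1, W=0, Y=1, Z=0, U=4) weight 1/1215
  (X=2, V=1, W=0, Y=1, Z=1, U=2) weight 4/1215
  (X=2, V=1, W=0, Y=1, Z=1, U=3) weight 4/1215
  (X=2, V=1, W=0, Y=1, Z=1, U=4) weight 4/1215
  (X=2, V=1, W=0, Y=3, Z=0, U=2) weight 1/1215
  (X=2, V=1, W=0, Y=3, Z=0, U=3) weight 1/1215
  (X=2, V=2, W=0, Y=2, Z=0, U=2) weight 1/1215
  … 261 more
Group by Y:
  weight(Y=1) = 2/9
  weight(Y=2) = 1/9
  weight(Y=3) = 2/9
Total weight = 2/9 + 1/9 + 2/9 = 5/9
P(Y=1 | obs) = 2/9 / 5/9 = 2/5
P(Y=2 | obs) = 1/9 / 5/9 = 1/5
P(Y=3 | obs) = 2/9 / 5/9 = 2/5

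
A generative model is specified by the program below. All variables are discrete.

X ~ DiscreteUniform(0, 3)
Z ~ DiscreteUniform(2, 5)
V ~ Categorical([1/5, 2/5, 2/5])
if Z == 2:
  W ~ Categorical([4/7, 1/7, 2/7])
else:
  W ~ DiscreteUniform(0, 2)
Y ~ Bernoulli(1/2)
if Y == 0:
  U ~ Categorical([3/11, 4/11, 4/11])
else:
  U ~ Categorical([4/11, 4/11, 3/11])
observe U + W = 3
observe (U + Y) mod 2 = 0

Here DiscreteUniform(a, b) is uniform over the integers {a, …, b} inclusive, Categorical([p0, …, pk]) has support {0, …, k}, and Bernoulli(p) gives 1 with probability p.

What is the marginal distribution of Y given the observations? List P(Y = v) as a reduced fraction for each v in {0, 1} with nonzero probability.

Enumerate traces; 96 have nonzero weight after conditioning:
  (X=0, Z=2, V=0, W=1, Y=0, U=2) weight 1/3080
  (X=0, Z=2, V=0, W=2, Y=1, U=1) weight 1/1540
  (X=0, Z=2, V=1, W=1, Y=0, U=2) weight 1/1540
  (X=0, Z=2, V=1, W=2, Y=1, U=1) weight 1/770
  (X=0, Z=2, V=2, W=1, Y=0, U=2) weight 1/1540
  (X=0, Z=2, V=2, W=2, Y=1, U=1) weight 1/770
  (X=0, Z=3, V=0, W=1, Y=0, U=2) weight 1/1320
  (X=0, Z=3, V=0, W=2, Y=1, U=1) weight 1/1320
  … 88 more
Group by Y:
  weight(Y=0) = 4/77
  weight(Y=1) = 9/154
Total weight = 4/77 + 9/154 = 17/154
P(Y=0 | obs) = 4/77 / 17/154 = 8/17
P(Y=1 | obs) = 9/154 / 17/154 = 9/17

P(Y=0) = 8/17, P(Y=1) = 9/17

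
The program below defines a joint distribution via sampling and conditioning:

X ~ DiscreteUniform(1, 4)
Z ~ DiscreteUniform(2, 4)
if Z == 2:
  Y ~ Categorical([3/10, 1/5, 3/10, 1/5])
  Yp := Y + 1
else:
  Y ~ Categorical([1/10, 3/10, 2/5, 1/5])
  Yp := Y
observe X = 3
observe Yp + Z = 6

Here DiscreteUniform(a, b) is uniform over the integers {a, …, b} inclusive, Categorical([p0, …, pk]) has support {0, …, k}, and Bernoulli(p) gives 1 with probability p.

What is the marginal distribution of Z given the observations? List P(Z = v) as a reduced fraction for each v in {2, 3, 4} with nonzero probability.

Enumerate traces; 3 have nonzero weight after conditioning:
  (X=3, Z=2, Y=3) weight 1/60
  (X=3, Z=3, Y=3) weight 1/60
  (X=3, Z=4, Y=2) weight 1/30
Group by Z:
  weight(Z=2) = 1/60
  weight(Z=3) = 1/60
  weight(Z=4) = 1/30
Total weight = 1/60 + 1/60 + 1/30 = 1/15
P(Z=2 | obs) = 1/60 / 1/15 = 1/4
P(Z=3 | obs) = 1/60 / 1/15 = 1/4
P(Z=4 | obs) = 1/30 / 1/15 = 1/2

P(Z=2) = 1/4, P(Z=3) = 1/4, P(Z=4) = 1/2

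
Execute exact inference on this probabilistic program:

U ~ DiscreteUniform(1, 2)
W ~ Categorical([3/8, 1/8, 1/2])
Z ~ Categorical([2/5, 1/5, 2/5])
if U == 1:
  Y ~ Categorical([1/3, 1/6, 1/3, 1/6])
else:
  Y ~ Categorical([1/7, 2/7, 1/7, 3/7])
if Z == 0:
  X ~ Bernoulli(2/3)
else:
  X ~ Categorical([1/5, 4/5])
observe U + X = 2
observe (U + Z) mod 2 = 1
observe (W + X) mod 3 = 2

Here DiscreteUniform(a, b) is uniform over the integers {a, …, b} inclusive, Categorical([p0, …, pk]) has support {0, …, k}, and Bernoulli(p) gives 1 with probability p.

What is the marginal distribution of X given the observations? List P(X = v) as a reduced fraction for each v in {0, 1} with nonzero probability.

P(X=0) = 3/14, P(X=1) = 11/14

Enumerate traces; 12 have nonzero weight after conditioning:
  (U=1, W=1, Z=0, Y=0, X=1) weight 1/180
  (U=1, W=1, Z=0, Y=1, X=1) weight 1/360
  (U=1, W=1, Z=0, Y=2, X=1) weight 1/180
  (U=1, W=1, Z=0, Y=3, X=1) weight 1/360
  (U=1, W=1, Z=2, Y=0, X=1) weight 1/150
  (U=1, W=1, Z=2, Y=1, X=1) weight 1/300
  (U=1, W=1, Z=2, Y=2, X=1) weight 1/150
  (U=1, W=1, Z=2, Y=3, X=1) weight 1/300
  (U=2, W=2, Z=1, Y=0, X=0) weight 1/700
  … 3 more
Group by X:
  weight(X=0) = 1/100
  weight(X=1) = 11/300
Total weight = 1/100 + 11/300 = 7/150
P(X=0 | obs) = 1/100 / 7/150 = 3/14
P(X=1 | obs) = 11/300 / 7/150 = 11/14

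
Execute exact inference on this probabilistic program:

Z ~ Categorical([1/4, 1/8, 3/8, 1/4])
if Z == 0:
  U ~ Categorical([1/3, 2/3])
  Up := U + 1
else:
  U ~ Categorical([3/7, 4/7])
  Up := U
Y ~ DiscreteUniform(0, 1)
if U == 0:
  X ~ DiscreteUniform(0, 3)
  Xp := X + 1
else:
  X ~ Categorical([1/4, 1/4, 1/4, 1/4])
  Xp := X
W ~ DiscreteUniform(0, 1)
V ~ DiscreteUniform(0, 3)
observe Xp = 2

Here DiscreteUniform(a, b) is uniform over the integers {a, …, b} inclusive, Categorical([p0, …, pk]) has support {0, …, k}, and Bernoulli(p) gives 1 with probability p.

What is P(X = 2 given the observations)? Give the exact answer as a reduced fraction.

P(X = 2 | obs) = 25/42

Enumerate traces; 128 have nonzero weight after conditioning:
  (Z=0, U=0, Y=0, X=1, W=0, V=0) weight 1/768
  (Z=0, U=0, Y=0, X=1, W=0, V=1) weight 1/768
  (Z=0, U=0, Y=0, X=1, W=0, V=2) weight 1/768
  (Z=0, U=0, Y=0, X=1, W=0, V=3) weight 1/768
  (Z=0, U=0, Y=0, X=1, W=1, V=0) weight 1/768
  (Z=0, U=0, Y=0, X=1, W=1, V=1) weight 1/768
  (Z=0, U=0, Y=0, X=1, W=1, V=2) weight 1/768
  (Z=0, U=0, Y=0, X=1, W=1, V=3) weight 1/768
  (Z=0, U=1, Y=0, X=2, W=0, V=0) weight 1/384
  … 119 more
Group by X:
  weight(X=1) = 17/168
  weight(X=2) = 25/168
Total weight = 17/168 + 25/168 = 1/4
P(X=1 | obs) = 17/168 / 1/4 = 17/42
P(X=2 | obs) = 25/168 / 1/4 = 25/42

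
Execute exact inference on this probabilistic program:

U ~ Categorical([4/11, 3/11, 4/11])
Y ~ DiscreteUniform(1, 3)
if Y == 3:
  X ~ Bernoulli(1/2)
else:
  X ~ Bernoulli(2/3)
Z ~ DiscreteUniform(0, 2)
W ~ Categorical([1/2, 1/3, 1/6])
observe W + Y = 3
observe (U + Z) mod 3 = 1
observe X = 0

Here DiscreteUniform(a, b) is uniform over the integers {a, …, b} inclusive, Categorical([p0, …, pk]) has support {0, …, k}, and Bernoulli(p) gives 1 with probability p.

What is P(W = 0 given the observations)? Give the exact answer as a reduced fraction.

P(W = 0 | obs) = 3/5

Enumerate traces; 9 have nonzero weight after conditioning:
  (U=0, Y=1, X=0, Z=1, W=2) weight 2/891
  (U=0, Y=2, X=0, Z=1, W=1) weight 4/891
  (U=0, Y=3, X=0, Z=1, W=0) weight 1/99
  (U=1, Y=1, X=0, Z=0, W=2) weight 1/594
  (U=1, Y=2, X=0, Z=0, W=1) weight 1/297
  (U=1, Y=3, X=0, Z=0, W=0) weight 1/132
  (U=2, Y=1, X=0, Z=2, W=2) weight 2/891
  (U=2, Y=2, X=0, Z=2, W=1) weight 4/891
  … 1 more
Group by W:
  weight(W=0) = 1/36
  weight(W=1) = 1/81
  weight(W=2) = 1/162
Total weight = 1/36 + 1/81 + 1/162 = 5/108
P(W=0 | obs) = 1/36 / 5/108 = 3/5
P(W=1 | obs) = 1/81 / 5/108 = 4/15
P(W=2 | obs) = 1/162 / 5/108 = 2/15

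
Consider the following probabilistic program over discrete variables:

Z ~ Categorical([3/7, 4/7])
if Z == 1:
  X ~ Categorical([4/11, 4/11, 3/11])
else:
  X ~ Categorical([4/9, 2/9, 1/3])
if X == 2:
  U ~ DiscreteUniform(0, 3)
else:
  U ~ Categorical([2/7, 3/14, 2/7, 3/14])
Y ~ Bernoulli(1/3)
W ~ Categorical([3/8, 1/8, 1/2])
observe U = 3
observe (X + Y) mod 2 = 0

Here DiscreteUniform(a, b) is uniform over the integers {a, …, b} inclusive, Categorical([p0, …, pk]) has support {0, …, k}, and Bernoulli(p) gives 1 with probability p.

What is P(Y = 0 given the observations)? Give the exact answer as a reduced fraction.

P(Y = 0 | obs) = 69/83

Enumerate traces; 18 have nonzero weight after conditioning:
  (Z=0, X=0, U=3, Y=0, W=0) weight 1/98
  (Z=0, X=0, U=3, Y=0, W=1) weight 1/294
  (Z=0, X=0, U=3, Y=0, W=2) weight 2/147
  (Z=0, X=1, U=3, Y=1, W=0) weight 1/392
  (Z=0, X=1, U=3, Y=1, W=1) weight 1/1176
  (Z=0, X=1, U=3, Y=1, W=2) weight 1/294
  (Z=0, X=2, U=3, Y=0, W=0) weight 1/112
  (Z=0, X=2, U=3, Y=0, W=1) weight 1/336
  … 10 more
Group by Y:
  weight(Y=0) = 115/1078
  weight(Y=1) = 5/231
Total weight = 115/1078 + 5/231 = 415/3234
P(Y=0 | obs) = 115/1078 / 415/3234 = 69/83
P(Y=1 | obs) = 5/231 / 415/3234 = 14/83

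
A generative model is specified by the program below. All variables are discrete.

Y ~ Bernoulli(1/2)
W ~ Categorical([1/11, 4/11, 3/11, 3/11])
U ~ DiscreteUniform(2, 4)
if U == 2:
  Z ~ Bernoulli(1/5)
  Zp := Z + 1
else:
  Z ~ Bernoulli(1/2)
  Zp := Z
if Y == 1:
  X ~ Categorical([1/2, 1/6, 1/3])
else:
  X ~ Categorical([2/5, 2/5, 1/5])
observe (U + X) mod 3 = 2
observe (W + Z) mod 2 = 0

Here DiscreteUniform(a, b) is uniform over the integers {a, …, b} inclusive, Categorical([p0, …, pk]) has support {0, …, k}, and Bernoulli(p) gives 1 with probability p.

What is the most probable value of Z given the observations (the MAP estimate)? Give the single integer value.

Enumerate traces; 24 have nonzero weight after conditioning:
  (Y=0, W=0, U=2, Z=0, X=0) weight 4/825
  (Y=0, W=0, U=3, Z=0, X=2) weight 1/660
  (Y=0, W=0, U=4, Z=0, X=1) weight 1/330
  (Y=0, W=1, U=2, Z=1, X=0) weight 4/825
  (Y=0, W=1, U=3, Z=1, X=2) weight 1/165
  (Y=0, W=1, U=4, Z=1, X=1) weight 2/165
  (Y=0, W=2, U=2, Z=0, X=0) weight 4/275
  (Y=0, W=2, U=3, Z=0, X=2) weight 1/220
  … 16 more
Group by Z:
  weight(Z=0) = 127/1650
  weight(Z=1) = 511/6600
Total weight = 127/1650 + 511/6600 = 1019/6600
P(Z=0 | obs) = 127/1650 / 1019/6600 = 508/1019
P(Z=1 | obs) = 511/6600 / 1019/6600 = 511/1019
argmax = 1

argmax_v P(Z = v | obs) = 1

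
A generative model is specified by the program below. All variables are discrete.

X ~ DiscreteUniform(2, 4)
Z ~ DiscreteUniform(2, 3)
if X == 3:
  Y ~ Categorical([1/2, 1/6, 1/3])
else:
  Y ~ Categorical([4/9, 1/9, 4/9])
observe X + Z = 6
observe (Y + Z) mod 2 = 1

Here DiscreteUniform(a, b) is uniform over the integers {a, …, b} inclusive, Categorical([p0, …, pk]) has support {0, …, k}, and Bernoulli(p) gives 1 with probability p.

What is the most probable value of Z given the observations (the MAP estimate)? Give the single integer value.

argmax_v P(Z = v | obs) = 3

Enumerate traces; 3 have nonzero weight after conditioning:
  (X=3, Z=3, Y=0) weight 1/12
  (X=3, Z=3, Y=2) weight 1/18
  (X=4, Z=2, Y=1) weight 1/54
Group by Z:
  weight(Z=2) = 1/54
  weight(Z=3) = 5/36
Total weight = 1/54 + 5/36 = 17/108
P(Z=2 | obs) = 1/54 / 17/108 = 2/17
P(Z=3 | obs) = 5/36 / 17/108 = 15/17
argmax = 3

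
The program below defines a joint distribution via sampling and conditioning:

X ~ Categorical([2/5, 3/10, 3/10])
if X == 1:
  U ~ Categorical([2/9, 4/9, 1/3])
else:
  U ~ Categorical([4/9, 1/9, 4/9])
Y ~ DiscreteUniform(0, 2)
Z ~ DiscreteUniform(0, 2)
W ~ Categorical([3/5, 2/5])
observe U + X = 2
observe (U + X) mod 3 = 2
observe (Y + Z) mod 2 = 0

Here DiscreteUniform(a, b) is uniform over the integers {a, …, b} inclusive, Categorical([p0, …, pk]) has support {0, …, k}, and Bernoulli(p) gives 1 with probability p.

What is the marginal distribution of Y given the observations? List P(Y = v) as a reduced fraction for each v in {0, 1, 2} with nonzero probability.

Enumerate traces; 30 have nonzero weight after conditioning:
  (X=0, U=2, Y=0, Z=0, W=0) weight 8/675
  (X=0, U=2, Y=0, Z=0, W=1) weight 16/2025
  (X=0, U=2, Y=0, Z=2, W=0) weight 8/675
  (X=0, U=2, Y=0, Z=2, W=1) weight 16/2025
  (X=0, U=2, Y=1, Z=1, W=0) weight 8/675
  (X=0, U=2, Y=1, Z=1, W=1) weight 16/2025
  (X=0, U=2, Y=2, Z=0, W=0) weight 8/675
  (X=0, U=2, Y=2, Z=0, W=1) weight 16/2025
  … 22 more
Group by Y:
  weight(Y=0) = 8/81
  weight(Y=1) = 4/81
  weight(Y=2) = 8/81
Total weight = 8/81 + 4/81 + 8/81 = 20/81
P(Y=0 | obs) = 8/81 / 20/81 = 2/5
P(Y=1 | obs) = 4/81 / 20/81 = 1/5
P(Y=2 | obs) = 8/81 / 20/81 = 2/5

P(Y=0) = 2/5, P(Y=1) = 1/5, P(Y=2) = 2/5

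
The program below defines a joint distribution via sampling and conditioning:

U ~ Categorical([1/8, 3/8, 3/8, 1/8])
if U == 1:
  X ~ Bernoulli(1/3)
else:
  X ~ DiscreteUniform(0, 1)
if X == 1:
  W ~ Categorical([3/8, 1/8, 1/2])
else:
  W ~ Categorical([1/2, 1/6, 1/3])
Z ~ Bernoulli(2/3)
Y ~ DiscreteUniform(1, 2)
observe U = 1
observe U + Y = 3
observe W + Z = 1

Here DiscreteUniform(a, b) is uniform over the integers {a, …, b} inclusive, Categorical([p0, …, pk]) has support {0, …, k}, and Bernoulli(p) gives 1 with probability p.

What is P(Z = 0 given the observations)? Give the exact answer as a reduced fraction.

P(Z = 0 | obs) = 1/7

Enumerate traces; 4 have nonzero weight after conditioning:
  (U=1, X=0, W=0, Z=1, Y=2) weight 1/24
  (U=1, X=0, W=1, Z=0, Y=2) weight 1/144
  (U=1, X=1, W=0, Z=1, Y=2) weight 1/64
  (U=1, X=1, W=1, Z=0, Y=2) weight 1/384
Group by Z:
  weight(Z=0) = 11/1152
  weight(Z=1) = 11/192
Total weight = 11/1152 + 11/192 = 77/1152
P(Z=0 | obs) = 11/1152 / 77/1152 = 1/7
P(Z=1 | obs) = 11/192 / 77/1152 = 6/7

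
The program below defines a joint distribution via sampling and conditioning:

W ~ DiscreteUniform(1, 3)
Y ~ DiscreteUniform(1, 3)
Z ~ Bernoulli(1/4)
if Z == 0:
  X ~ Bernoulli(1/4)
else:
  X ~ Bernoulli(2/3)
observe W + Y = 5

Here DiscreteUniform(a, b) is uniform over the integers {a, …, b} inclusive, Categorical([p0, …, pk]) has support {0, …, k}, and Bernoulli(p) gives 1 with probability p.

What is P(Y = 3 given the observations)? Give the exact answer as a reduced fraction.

P(Y = 3 | obs) = 1/2

Enumerate traces; 8 have nonzero weight after conditioning:
  (W=2, Y=3, Z=0, X=0) weight 1/16
  (W=2, Y=3, Z=0, X=1) weight 1/48
  (W=2, Y=3, Z=1, X=0) weight 1/108
  (W=2, Y=3, Z=1, X=1) weight 1/54
  (W=3, Y=2, Z=0, X=0) weight 1/16
  (W=3, Y=2, Z=0, X=1) weight 1/48
  (W=3, Y=2, Z=1, X=0) weight 1/108
  (W=3, Y=2, Z=1, X=1) weight 1/54
Group by Y:
  weight(Y=2) = 1/9
  weight(Y=3) = 1/9
Total weight = 1/9 + 1/9 = 2/9
P(Y=2 | obs) = 1/9 / 2/9 = 1/2
P(Y=3 | obs) = 1/9 / 2/9 = 1/2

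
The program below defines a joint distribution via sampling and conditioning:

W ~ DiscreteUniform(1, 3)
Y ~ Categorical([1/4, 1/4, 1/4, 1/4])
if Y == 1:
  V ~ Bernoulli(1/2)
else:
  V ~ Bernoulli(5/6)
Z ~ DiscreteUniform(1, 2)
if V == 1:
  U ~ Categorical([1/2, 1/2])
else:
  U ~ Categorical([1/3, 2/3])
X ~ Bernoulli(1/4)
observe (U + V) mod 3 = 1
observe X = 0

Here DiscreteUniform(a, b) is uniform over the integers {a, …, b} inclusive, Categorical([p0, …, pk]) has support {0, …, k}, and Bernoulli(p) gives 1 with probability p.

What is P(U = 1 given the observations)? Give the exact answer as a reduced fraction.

P(U = 1 | obs) = 4/13

Enumerate traces; 48 have nonzero weight after conditioning:
  (W=1, Y=0, V=0, Z=1, U=1, X=0) weight 1/288
  (W=1, Y=0, V=0, Z=2, U=1, X=0) weight 1/288
  (W=1, Y=0, V=1, Z=1, U=0, X=0) weight 5/384
  (W=1, Y=0, V=1, Z=2, U=0, X=0) weight 5/384
  (W=1, Y=1, V=0, Z=1, U=1, X=0) weight 1/96
  (W=1, Y=1, V=0, Z=2, U=1, X=0) weight 1/96
  (W=1, Y=1, V=1, Z=1, U=0, X=0) weight 1/128
  (W=1, Y=1, V=1, Z=2, U=0, X=0) weight 1/128
  … 40 more
Group by U:
  weight(U=0) = 9/32
  weight(U=1) = 1/8
Total weight = 9/32 + 1/8 = 13/32
P(U=0 | obs) = 9/32 / 13/32 = 9/13
P(U=1 | obs) = 1/8 / 13/32 = 4/13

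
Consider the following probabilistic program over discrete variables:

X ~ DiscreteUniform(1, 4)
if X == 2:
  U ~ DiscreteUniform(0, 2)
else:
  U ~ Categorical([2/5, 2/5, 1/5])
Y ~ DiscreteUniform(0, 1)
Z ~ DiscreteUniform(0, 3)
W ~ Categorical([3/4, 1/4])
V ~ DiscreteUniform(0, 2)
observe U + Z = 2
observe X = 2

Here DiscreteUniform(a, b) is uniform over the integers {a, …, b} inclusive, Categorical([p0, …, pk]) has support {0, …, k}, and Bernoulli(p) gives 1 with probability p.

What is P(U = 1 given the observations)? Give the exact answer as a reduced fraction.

P(U = 1 | obs) = 1/3

Enumerate traces; 36 have nonzero weight after conditioning:
  (X=2, U=0, Y=0, Z=2, W=0, V=0) weight 1/384
  (X=2, U=0, Y=0, Z=2, W=0, V=1) weight 1/384
  (X=2, U=0, Y=0, Z=2, W=0, V=2) weight 1/384
  (X=2, U=0, Y=0, Z=2, W=1, V=0) weight 1/1152
  (X=2, U=0, Y=0, Z=2, W=1, V=1) weight 1/1152
  (X=2, U=0, Y=0, Z=2, W=1, V=2) weight 1/1152
  (X=2, U=0, Y=1, Z=2, W=0, V=0) weight 1/384
  (X=2, U=0, Y=1, Z=2, W=0, V=1) weight 1/384
  (X=2, U=1, Y=0, Z=1, W=0, V=0) weight 1/384
  (X=2, U=2, Y=0, Z=0, W=0, V=0) weight 1/384
  … 26 more
Group by U:
  weight(U=0) = 1/48
  weight(U=1) = 1/48
  weight(U=2) = 1/48
Total weight = 1/48 + 1/48 + 1/48 = 1/16
P(U=0 | obs) = 1/48 / 1/16 = 1/3
P(U=1 | obs) = 1/48 / 1/16 = 1/3
P(U=2 | obs) = 1/48 / 1/16 = 1/3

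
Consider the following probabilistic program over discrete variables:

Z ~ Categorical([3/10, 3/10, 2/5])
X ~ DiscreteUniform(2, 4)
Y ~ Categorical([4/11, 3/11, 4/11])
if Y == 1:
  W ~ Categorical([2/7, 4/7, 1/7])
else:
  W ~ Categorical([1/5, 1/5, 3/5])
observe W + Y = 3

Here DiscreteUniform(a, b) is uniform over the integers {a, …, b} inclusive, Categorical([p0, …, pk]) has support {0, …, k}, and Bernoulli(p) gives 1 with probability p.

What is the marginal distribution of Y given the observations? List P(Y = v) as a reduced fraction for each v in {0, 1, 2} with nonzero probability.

Enumerate traces; 18 have nonzero weight after conditioning:
  (Z=0, X=2, Y=1, W=2) weight 3/770
  (Z=0, X=2, Y=2, W=1) weight 2/275
  (Z=0, X=3, Y=1, W=2) weight 3/770
  (Z=0, X=3, Y=2, W=1) weight 2/275
  (Z=0, X=4, Y=1, W=2) weight 3/770
  (Z=0, X=4, Y=2, W=1) weight 2/275
  (Z=1, X=2, Y=1, W=2) weight 3/770
  (Z=1, X=2, Y=2, W=1) weight 2/275
  … 10 more
Group by Y:
  weight(Y=1) = 3/77
  weight(Y=2) = 4/55
Total weight = 3/77 + 4/55 = 43/385
P(Y=1 | obs) = 3/77 / 43/385 = 15/43
P(Y=2 | obs) = 4/55 / 43/385 = 28/43

P(Y=1) = 15/43, P(Y=2) = 28/43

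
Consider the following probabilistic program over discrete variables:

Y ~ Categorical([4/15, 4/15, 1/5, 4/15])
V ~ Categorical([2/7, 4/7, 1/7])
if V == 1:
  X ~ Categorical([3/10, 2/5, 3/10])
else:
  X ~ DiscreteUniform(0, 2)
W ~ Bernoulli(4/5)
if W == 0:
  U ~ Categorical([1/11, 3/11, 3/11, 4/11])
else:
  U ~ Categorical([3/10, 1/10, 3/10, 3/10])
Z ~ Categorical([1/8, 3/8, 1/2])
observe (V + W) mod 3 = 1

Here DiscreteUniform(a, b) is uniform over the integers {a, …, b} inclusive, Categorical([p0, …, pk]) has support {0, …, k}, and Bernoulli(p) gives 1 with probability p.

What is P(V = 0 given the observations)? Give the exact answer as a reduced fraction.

P(V = 0 | obs) = 2/3

Enumerate traces; 288 have nonzero weight after conditioning:
  (Y=0, V=0, X=0, W=1, U=0, Z=0) weight 2/2625
  (Y=0, V=0, X=0, W=1, U=0, Z=1) weight 2/875
  (Y=0, V=0, X=0, W=1, U=0, Z=2) weight 8/2625
  (Y=0, V=0, X=0, W=1, U=1, Z=0) weight 2/7875
  (Y=0, V=0, X=0, W=1, U=1, Z=1) weight 2/2625
  (Y=0, V=0, X=0, W=1, U=1, Z=2) weight 8/7875
  (Y=0, V=0, X=0, W=1, U=2, Z=0) weight 2/2625
  (Y=0, V=0, X=0, W=1, U=2, Z=1) weight 2/875
  (Y=0, V=1, X=0, W=0, U=0, Z=0) weight 1/9625
  … 279 more
Group by V:
  weight(V=0) = 8/35
  weight(V=1) = 4/35
Total weight = 8/35 + 4/35 = 12/35
P(V=0 | obs) = 8/35 / 12/35 = 2/3
P(V=1 | obs) = 4/35 / 12/35 = 1/3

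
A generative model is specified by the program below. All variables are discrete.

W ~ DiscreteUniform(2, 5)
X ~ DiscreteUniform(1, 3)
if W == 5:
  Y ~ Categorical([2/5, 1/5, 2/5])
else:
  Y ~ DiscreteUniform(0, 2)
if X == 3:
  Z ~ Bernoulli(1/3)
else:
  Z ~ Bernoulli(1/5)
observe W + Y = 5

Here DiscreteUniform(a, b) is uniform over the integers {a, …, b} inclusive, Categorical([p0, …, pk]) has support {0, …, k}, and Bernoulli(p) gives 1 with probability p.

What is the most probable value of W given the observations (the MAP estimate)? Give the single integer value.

argmax_v P(W = v | obs) = 5

Enumerate traces; 18 have nonzero weight after conditioning:
  (W=3, X=1, Y=2, Z=0) weight 1/45
  (W=3, X=1, Y=2, Z=1) weight 1/180
  (W=3, X=2, Y=2, Z=0) weight 1/45
  (W=3, X=2, Y=2, Z=1) weight 1/180
  (W=3, X=3, Y=2, Z=0) weight 1/54
  (W=3, X=3, Y=2, Z=1) weight 1/108
  (W=4, X=1, Y=1, Z=0) weight 1/45
  (W=4, X=1, Y=1, Z=1) weight 1/180
  (W=5, X=1, Y=0, Z=0) weight 2/75
  … 9 more
Group by W:
  weight(W=3) = 1/12
  weight(W=4) = 1/12
  weight(W=5) = 1/10
Total weight = 1/12 + 1/12 + 1/10 = 4/15
P(W=3 | obs) = 1/12 / 4/15 = 5/16
P(W=4 | obs) = 1/12 / 4/15 = 5/16
P(W=5 | obs) = 1/10 / 4/15 = 3/8
argmax = 5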